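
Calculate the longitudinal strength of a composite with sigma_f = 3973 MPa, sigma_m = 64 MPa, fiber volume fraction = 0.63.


sigma_1 = sigma_f*Vf + sigma_m*(1-Vf) = 3973*0.63 + 64*0.37 = 2526.7 MPa

2526.7 MPa


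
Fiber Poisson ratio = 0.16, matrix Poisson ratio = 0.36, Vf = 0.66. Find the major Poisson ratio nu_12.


nu_12 = nu_f*Vf + nu_m*(1-Vf) = 0.16*0.66 + 0.36*0.34 = 0.228

0.228


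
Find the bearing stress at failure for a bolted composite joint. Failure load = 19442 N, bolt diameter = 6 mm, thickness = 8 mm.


sigma_br = F/(d*h) = 19442/(6*8) = 405.0 MPa

405.0 MPa


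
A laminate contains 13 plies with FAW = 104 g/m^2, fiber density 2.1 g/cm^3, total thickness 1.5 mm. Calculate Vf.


Vf = n * FAW / (rho_f * h * 1000) = 13 * 104 / (2.1 * 1.5 * 1000) = 0.4292

0.4292


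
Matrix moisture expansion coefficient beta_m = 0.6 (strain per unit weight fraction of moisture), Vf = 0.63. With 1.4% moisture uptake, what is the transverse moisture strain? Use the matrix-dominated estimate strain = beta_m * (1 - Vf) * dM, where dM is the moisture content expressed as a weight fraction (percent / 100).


dM = 1.4/100 = 0.014
strain = beta_m * (1-Vf) * dM = 0.6 * 0.37 * 0.014 = 0.003108

0.003108


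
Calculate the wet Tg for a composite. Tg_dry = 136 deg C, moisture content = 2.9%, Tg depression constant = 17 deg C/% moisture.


Tg_wet = Tg_dry - k*moisture = 136 - 17*2.9 = 86.7 deg C

86.7 deg C


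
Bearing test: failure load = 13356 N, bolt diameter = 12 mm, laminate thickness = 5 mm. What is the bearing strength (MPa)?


sigma_br = F/(d*h) = 13356/(12*5) = 222.6 MPa

222.6 MPa


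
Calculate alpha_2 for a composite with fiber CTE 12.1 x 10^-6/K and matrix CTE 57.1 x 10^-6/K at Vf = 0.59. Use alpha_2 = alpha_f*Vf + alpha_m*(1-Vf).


alpha_2 = alpha_f*Vf + alpha_m*(1-Vf) = 12.1*0.59 + 57.1*0.41 = 30.6 x 10^-6/K

30.6 x 10^-6/K


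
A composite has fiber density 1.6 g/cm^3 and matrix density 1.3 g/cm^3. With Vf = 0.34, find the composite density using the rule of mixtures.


rho_c = rho_f*Vf + rho_m*(1-Vf) = 1.6*0.34 + 1.3*0.66 = 1.402 g/cm^3

1.402 g/cm^3


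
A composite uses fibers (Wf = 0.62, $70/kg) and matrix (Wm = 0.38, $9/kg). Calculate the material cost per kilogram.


Cost = cost_f*Wf + cost_m*Wm = 70*0.62 + 9*0.38 = $46.82/kg

$46.82/kg


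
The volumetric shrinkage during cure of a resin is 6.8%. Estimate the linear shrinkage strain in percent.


Linear shrinkage ≈ vol_shrink/3 = 6.8/3 = 2.267%

2.267%


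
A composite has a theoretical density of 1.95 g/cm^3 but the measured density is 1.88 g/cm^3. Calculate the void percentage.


Void% = (rho_theo - rho_actual)/rho_theo * 100 = (1.95 - 1.88)/1.95 * 100 = 3.59%

3.59%


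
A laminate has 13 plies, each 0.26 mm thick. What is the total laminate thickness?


h = n * t_ply = 13 * 0.26 = 3.38 mm

3.38 mm


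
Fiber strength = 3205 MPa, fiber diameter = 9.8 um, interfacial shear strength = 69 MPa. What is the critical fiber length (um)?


Lc = sigma_f * d / (2 * tau_i) = 3205 * 9.8 / (2 * 69) = 227.6 um

227.6 um


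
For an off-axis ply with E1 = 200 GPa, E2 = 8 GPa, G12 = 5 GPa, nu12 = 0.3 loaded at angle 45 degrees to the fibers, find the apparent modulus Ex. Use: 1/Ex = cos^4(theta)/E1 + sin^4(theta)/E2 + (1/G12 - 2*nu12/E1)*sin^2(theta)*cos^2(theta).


cos^4(45) = 0.25, sin^4(45) = 0.25, sin^2(45)*cos^2(45) = 0.25
1/G12 - 2*nu12/E1 = 1/5 - 2*0.3/200 = 0.197 GPa^-1
1/Ex = 0.25/200 + 0.25/8 + 0.197*0.25 = 0.08175 GPa^-1
Ex = 12.23 GPa

12.23 GPa


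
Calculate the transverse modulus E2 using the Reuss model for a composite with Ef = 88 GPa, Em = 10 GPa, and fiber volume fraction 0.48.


1/E2 = Vf/Ef + (1-Vf)/Em = 0.48/88 + 0.52/10
E2 = 17.41 GPa

17.41 GPa


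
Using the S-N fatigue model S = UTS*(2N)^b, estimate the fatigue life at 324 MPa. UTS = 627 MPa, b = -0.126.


N = 0.5 * (S/UTS)^(1/b) = 0.5 * (324/627)^(1/-0.126) = 94.3074 cycles

94.3074 cycles


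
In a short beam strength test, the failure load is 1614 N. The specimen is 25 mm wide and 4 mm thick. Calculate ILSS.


ILSS = 3F/(4bh) = 3*1614/(4*25*4) = 12.11 MPa

12.11 MPa


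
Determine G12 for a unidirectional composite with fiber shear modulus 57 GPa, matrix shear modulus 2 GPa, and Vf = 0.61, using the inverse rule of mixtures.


1/G12 = Vf/Gf + (1-Vf)/Gm = 0.61/57 + 0.39/2
G12 = 4.86 GPa

4.86 GPa


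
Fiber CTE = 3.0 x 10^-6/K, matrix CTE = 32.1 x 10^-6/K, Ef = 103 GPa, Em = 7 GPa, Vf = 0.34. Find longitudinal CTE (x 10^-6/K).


E1 = Ef*Vf + Em*(1-Vf) = 39.64
alpha_1 = (alpha_f*Ef*Vf + alpha_m*Em*(1-Vf))/E1 = 6.39 x 10^-6/K

6.39 x 10^-6/K


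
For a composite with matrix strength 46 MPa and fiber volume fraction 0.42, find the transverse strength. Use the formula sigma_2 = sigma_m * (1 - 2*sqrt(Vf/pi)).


factor = 1 - 2*sqrt(0.42/pi) = 0.2687
sigma_2 = 46 * 0.2687 = 12.36 MPa

12.36 MPa


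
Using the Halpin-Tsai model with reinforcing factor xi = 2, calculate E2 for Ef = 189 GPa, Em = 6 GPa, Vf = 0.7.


eta = (Ef/Em - 1)/(Ef/Em + xi) = (31.5 - 1)/(31.5 + 2) = 0.9104
E2 = Em*(1+xi*eta*Vf)/(1-eta*Vf) = 37.63 GPa

37.63 GPa


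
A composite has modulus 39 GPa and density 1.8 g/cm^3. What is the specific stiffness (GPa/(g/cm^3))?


Specific stiffness = E/rho = 39/1.8 = 21.7 GPa/(g/cm^3)

21.7 GPa/(g/cm^3)


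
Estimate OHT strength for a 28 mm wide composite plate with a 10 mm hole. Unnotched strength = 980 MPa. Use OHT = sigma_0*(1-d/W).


OHT = sigma_0*(1-d/W) = 980*(1-10/28) = 630.0 MPa

630.0 MPa


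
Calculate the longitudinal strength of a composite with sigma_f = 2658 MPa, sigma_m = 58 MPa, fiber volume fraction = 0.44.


sigma_1 = sigma_f*Vf + sigma_m*(1-Vf) = 2658*0.44 + 58*0.56 = 1202.0 MPa

1202.0 MPa


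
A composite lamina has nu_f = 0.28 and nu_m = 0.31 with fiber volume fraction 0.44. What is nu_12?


nu_12 = nu_f*Vf + nu_m*(1-Vf) = 0.28*0.44 + 0.31*0.56 = 0.2968

0.2968


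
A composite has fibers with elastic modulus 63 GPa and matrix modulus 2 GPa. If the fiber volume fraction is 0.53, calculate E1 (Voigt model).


E1 = Ef*Vf + Em*(1-Vf) = 63*0.53 + 2*0.47 = 34.33 GPa

34.33 GPa


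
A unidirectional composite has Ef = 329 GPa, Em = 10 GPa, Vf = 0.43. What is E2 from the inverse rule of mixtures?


1/E2 = Vf/Ef + (1-Vf)/Em = 0.43/329 + 0.57/10
E2 = 17.15 GPa

17.15 GPa


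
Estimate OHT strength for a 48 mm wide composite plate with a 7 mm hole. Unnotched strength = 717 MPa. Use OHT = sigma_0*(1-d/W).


OHT = sigma_0*(1-d/W) = 717*(1-7/48) = 612.4 MPa

612.4 MPa


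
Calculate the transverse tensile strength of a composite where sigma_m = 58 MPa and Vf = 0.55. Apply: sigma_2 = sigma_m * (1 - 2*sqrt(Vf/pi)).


factor = 1 - 2*sqrt(0.55/pi) = 0.1632
sigma_2 = 58 * 0.1632 = 9.46 MPa

9.46 MPa


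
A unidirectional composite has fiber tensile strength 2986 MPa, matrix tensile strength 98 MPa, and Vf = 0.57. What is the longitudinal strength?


sigma_1 = sigma_f*Vf + sigma_m*(1-Vf) = 2986*0.57 + 98*0.43 = 1744.2 MPa

1744.2 MPa


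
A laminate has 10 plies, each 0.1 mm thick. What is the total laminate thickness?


h = n * t_ply = 10 * 0.1 = 1.0 mm

1.0 mm


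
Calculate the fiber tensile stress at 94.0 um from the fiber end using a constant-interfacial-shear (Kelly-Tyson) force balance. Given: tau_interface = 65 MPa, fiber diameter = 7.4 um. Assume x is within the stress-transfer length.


Force balance: sigma_f * (pi*d^2/4) = tau * (pi*d) * x  ->  sigma_f = 4 * tau * x / d
sigma_f = 4 * 65 * 94.0 / 7.4 = 3302.7 MPa

3302.7 MPa


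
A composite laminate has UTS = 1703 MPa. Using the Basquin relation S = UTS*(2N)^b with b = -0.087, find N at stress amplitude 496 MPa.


N = 0.5 * (S/UTS)^(1/b) = 0.5 * (496/1703)^(1/-0.087) = 719151.2690 cycles

719151.2690 cycles


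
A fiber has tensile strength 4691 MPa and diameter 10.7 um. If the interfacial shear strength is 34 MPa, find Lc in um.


Lc = sigma_f * d / (2 * tau_i) = 4691 * 10.7 / (2 * 34) = 738.1 um

738.1 um


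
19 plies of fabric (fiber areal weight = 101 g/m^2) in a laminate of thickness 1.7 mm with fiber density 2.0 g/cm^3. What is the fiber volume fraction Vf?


Vf = n * FAW / (rho_f * h * 1000) = 19 * 101 / (2.0 * 1.7 * 1000) = 0.5644

0.5644


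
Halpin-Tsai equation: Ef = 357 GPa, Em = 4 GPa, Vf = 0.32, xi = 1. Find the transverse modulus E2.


eta = (Ef/Em - 1)/(Ef/Em + xi) = (89.25 - 1)/(89.25 + 1) = 0.9778
E2 = Em*(1+xi*eta*Vf)/(1-eta*Vf) = 7.64 GPa

7.64 GPa


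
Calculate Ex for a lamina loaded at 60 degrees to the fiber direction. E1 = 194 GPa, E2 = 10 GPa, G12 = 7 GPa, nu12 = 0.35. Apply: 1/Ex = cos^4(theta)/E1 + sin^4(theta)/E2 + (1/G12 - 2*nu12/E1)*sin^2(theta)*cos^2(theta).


cos^4(60) = 0.0625, sin^4(60) = 0.5625, sin^2(60)*cos^2(60) = 0.1875
1/G12 - 2*nu12/E1 = 1/7 - 2*0.35/194 = 0.139249 GPa^-1
1/Ex = 0.0625/194 + 0.5625/10 + 0.139249*0.1875 = 0.0826813 GPa^-1
Ex = 12.09 GPa

12.09 GPa


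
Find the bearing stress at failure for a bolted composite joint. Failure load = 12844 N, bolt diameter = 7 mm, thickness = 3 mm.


sigma_br = F/(d*h) = 12844/(7*3) = 611.6 MPa

611.6 MPa


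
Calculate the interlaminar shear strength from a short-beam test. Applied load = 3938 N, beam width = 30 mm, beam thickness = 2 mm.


ILSS = 3F/(4bh) = 3*3938/(4*30*2) = 49.23 MPa

49.23 MPa


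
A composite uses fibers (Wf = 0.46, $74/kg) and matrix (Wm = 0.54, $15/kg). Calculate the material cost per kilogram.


Cost = cost_f*Wf + cost_m*Wm = 74*0.46 + 15*0.54 = $42.14/kg

$42.14/kg


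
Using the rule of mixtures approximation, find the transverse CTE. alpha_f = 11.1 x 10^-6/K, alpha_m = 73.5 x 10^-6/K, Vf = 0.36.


alpha_2 = alpha_f*Vf + alpha_m*(1-Vf) = 11.1*0.36 + 73.5*0.64 = 51.0 x 10^-6/K

51.0 x 10^-6/K


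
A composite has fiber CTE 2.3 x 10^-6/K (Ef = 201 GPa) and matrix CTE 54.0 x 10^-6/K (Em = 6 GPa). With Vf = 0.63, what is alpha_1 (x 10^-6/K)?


E1 = Ef*Vf + Em*(1-Vf) = 128.85
alpha_1 = (alpha_f*Ef*Vf + alpha_m*Em*(1-Vf))/E1 = 3.19 x 10^-6/K

3.19 x 10^-6/K


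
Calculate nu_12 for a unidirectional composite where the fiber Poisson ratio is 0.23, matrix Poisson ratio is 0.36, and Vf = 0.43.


nu_12 = nu_f*Vf + nu_m*(1-Vf) = 0.23*0.43 + 0.36*0.57 = 0.3041

0.3041


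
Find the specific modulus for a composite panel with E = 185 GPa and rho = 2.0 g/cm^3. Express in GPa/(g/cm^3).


Specific stiffness = E/rho = 185/2.0 = 92.5 GPa/(g/cm^3)

92.5 GPa/(g/cm^3)


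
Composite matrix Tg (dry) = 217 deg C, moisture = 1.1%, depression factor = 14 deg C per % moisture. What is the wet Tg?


Tg_wet = Tg_dry - k*moisture = 217 - 14*1.1 = 201.6 deg C

201.6 deg C


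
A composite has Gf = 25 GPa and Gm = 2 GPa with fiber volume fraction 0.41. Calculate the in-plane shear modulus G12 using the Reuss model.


1/G12 = Vf/Gf + (1-Vf)/Gm = 0.41/25 + 0.59/2
G12 = 3.21 GPa

3.21 GPa


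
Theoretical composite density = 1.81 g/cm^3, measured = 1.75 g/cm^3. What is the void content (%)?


Void% = (rho_theo - rho_actual)/rho_theo * 100 = (1.81 - 1.75)/1.81 * 100 = 3.31%

3.31%


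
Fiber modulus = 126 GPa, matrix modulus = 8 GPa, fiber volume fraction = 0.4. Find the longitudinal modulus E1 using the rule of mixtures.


E1 = Ef*Vf + Em*(1-Vf) = 126*0.4 + 8*0.6 = 55.2 GPa

55.2 GPa


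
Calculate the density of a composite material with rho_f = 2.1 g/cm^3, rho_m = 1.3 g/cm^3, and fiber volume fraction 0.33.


rho_c = rho_f*Vf + rho_m*(1-Vf) = 2.1*0.33 + 1.3*0.67 = 1.564 g/cm^3

1.564 g/cm^3


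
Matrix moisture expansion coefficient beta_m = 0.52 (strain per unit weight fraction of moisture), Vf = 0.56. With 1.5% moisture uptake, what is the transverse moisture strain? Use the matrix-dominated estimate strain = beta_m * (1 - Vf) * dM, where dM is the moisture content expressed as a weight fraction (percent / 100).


dM = 1.5/100 = 0.015
strain = beta_m * (1-Vf) * dM = 0.52 * 0.44 * 0.015 = 0.003432

0.003432


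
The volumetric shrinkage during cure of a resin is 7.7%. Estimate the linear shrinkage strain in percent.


Linear shrinkage ≈ vol_shrink/3 = 7.7/3 = 2.567%

2.567%


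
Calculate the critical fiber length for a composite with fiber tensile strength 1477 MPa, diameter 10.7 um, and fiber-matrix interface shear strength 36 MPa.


Lc = sigma_f * d / (2 * tau_i) = 1477 * 10.7 / (2 * 36) = 219.5 um

219.5 um


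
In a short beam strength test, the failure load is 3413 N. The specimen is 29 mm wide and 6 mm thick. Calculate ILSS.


ILSS = 3F/(4bh) = 3*3413/(4*29*6) = 14.71 MPa

14.71 MPa


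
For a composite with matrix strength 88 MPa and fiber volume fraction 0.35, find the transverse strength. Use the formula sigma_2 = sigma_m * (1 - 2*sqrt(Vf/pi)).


factor = 1 - 2*sqrt(0.35/pi) = 0.3324
sigma_2 = 88 * 0.3324 = 29.25 MPa

29.25 MPa


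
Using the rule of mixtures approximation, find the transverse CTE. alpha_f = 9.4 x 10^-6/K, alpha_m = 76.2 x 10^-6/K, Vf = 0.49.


alpha_2 = alpha_f*Vf + alpha_m*(1-Vf) = 9.4*0.49 + 76.2*0.51 = 43.5 x 10^-6/K

43.5 x 10^-6/K


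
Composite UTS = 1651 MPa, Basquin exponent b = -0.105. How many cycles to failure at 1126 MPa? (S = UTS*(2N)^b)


N = 0.5 * (S/UTS)^(1/b) = 0.5 * (1126/1651)^(1/-0.105) = 19.1386 cycles

19.1386 cycles


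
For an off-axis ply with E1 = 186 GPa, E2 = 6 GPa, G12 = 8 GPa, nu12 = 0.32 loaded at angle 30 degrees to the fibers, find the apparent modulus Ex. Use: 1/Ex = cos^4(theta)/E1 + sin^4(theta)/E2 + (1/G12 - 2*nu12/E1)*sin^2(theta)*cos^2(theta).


cos^4(30) = 0.5625, sin^4(30) = 0.0625, sin^2(30)*cos^2(30) = 0.1875
1/G12 - 2*nu12/E1 = 1/8 - 2*0.32/186 = 0.121559 GPa^-1
1/Ex = 0.5625/186 + 0.0625/6 + 0.121559*0.1875 = 0.0362332 GPa^-1
Ex = 27.6 GPa

27.6 GPa


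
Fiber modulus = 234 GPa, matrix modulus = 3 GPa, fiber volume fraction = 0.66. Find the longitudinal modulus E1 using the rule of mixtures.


E1 = Ef*Vf + Em*(1-Vf) = 234*0.66 + 3*0.34 = 155.46 GPa

155.46 GPa


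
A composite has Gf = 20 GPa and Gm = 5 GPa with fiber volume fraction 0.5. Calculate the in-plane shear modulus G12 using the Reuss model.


1/G12 = Vf/Gf + (1-Vf)/Gm = 0.5/20 + 0.5/5
G12 = 8.0 GPa

8.0 GPa


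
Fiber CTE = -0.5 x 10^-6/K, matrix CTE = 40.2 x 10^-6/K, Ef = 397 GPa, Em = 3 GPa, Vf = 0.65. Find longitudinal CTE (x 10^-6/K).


E1 = Ef*Vf + Em*(1-Vf) = 259.1
alpha_1 = (alpha_f*Ef*Vf + alpha_m*Em*(1-Vf))/E1 = -0.34 x 10^-6/K

-0.34 x 10^-6/K


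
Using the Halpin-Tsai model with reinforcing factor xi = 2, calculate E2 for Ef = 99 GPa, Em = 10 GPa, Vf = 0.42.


eta = (Ef/Em - 1)/(Ef/Em + xi) = (9.9 - 1)/(9.9 + 2) = 0.7479
E2 = Em*(1+xi*eta*Vf)/(1-eta*Vf) = 23.74 GPa

23.74 GPa


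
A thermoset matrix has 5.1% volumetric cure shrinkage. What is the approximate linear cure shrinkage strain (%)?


Linear shrinkage ≈ vol_shrink/3 = 5.1/3 = 1.7%

1.7%


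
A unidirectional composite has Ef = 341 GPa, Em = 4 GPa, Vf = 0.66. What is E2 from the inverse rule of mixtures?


1/E2 = Vf/Ef + (1-Vf)/Em = 0.66/341 + 0.34/4
E2 = 11.5 GPa

11.5 GPa


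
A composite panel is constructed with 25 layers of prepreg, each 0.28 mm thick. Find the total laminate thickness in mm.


h = n * t_ply = 25 * 0.28 = 7.0 mm

7.0 mm


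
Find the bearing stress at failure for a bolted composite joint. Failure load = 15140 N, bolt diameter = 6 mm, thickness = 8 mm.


sigma_br = F/(d*h) = 15140/(6*8) = 315.4 MPa

315.4 MPa


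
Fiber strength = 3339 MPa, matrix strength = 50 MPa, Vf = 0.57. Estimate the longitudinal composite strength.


sigma_1 = sigma_f*Vf + sigma_m*(1-Vf) = 3339*0.57 + 50*0.43 = 1924.7 MPa

1924.7 MPa


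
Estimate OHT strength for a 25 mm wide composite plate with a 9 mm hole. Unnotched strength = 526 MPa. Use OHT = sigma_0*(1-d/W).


OHT = sigma_0*(1-d/W) = 526*(1-9/25) = 336.6 MPa

336.6 MPa


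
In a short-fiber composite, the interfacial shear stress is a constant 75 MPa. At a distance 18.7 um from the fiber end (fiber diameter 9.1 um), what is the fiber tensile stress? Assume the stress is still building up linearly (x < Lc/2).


Force balance: sigma_f * (pi*d^2/4) = tau * (pi*d) * x  ->  sigma_f = 4 * tau * x / d
sigma_f = 4 * 75 * 18.7 / 9.1 = 616.5 MPa

616.5 MPa


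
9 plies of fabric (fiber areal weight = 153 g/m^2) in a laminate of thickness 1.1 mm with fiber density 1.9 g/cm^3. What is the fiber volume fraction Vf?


Vf = n * FAW / (rho_f * h * 1000) = 9 * 153 / (1.9 * 1.1 * 1000) = 0.6589

0.6589


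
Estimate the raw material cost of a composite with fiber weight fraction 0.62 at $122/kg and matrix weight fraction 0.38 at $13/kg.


Cost = cost_f*Wf + cost_m*Wm = 122*0.62 + 13*0.38 = $80.58/kg

$80.58/kg


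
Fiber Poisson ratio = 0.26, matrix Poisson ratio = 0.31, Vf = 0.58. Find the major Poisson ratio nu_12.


nu_12 = nu_f*Vf + nu_m*(1-Vf) = 0.26*0.58 + 0.31*0.42 = 0.281

0.281


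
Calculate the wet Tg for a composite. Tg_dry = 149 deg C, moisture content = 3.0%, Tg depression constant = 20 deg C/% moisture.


Tg_wet = Tg_dry - k*moisture = 149 - 20*3.0 = 89.0 deg C

89.0 deg C


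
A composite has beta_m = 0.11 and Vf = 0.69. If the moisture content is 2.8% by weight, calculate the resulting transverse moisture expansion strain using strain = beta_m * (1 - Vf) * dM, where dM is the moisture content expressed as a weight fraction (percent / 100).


dM = 2.8/100 = 0.028
strain = beta_m * (1-Vf) * dM = 0.11 * 0.31 * 0.028 = 0.0009548

0.0009548


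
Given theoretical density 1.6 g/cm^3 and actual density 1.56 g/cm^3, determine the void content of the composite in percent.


Void% = (rho_theo - rho_actual)/rho_theo * 100 = (1.6 - 1.56)/1.6 * 100 = 2.5%

2.5%


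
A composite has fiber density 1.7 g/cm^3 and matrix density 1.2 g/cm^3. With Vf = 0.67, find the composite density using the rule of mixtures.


rho_c = rho_f*Vf + rho_m*(1-Vf) = 1.7*0.67 + 1.2*0.33 = 1.535 g/cm^3

1.535 g/cm^3


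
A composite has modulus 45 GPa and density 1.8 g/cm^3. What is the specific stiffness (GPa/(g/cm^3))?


Specific stiffness = E/rho = 45/1.8 = 25.0 GPa/(g/cm^3)

25.0 GPa/(g/cm^3)


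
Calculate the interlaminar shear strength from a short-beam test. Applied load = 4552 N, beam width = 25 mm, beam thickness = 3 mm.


ILSS = 3F/(4bh) = 3*4552/(4*25*3) = 45.52 MPa

45.52 MPa


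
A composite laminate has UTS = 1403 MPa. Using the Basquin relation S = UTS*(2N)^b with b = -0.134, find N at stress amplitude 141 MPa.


N = 0.5 * (S/UTS)^(1/b) = 0.5 * (141/1403)^(1/-0.134) = 1.3981e+07 cycles

1.3981e+07 cycles


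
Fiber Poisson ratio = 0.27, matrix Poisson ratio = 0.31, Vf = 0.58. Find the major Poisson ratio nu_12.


nu_12 = nu_f*Vf + nu_m*(1-Vf) = 0.27*0.58 + 0.31*0.42 = 0.2868

0.2868


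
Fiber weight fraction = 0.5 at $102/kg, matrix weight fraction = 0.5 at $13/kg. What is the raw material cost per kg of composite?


Cost = cost_f*Wf + cost_m*Wm = 102*0.5 + 13*0.5 = $57.5/kg

$57.5/kg


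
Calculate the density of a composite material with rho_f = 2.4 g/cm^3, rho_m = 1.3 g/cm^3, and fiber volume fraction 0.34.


rho_c = rho_f*Vf + rho_m*(1-Vf) = 2.4*0.34 + 1.3*0.66 = 1.674 g/cm^3

1.674 g/cm^3


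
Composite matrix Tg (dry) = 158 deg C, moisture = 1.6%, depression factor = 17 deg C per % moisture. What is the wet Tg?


Tg_wet = Tg_dry - k*moisture = 158 - 17*1.6 = 130.8 deg C

130.8 deg C


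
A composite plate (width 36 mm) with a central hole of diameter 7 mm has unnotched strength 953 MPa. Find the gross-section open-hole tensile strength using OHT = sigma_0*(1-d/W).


OHT = sigma_0*(1-d/W) = 953*(1-7/36) = 767.7 MPa

767.7 MPa


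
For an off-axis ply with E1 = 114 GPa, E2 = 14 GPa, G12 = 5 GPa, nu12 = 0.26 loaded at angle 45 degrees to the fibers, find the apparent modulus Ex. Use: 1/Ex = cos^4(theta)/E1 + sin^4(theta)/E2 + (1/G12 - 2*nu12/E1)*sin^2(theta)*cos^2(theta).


cos^4(45) = 0.25, sin^4(45) = 0.25, sin^2(45)*cos^2(45) = 0.25
1/G12 - 2*nu12/E1 = 1/5 - 2*0.26/114 = 0.195439 GPa^-1
1/Ex = 0.25/114 + 0.25/14 + 0.195439*0.25 = 0.0689098 GPa^-1
Ex = 14.51 GPa

14.51 GPa


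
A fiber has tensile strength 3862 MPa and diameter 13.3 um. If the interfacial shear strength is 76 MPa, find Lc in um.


Lc = sigma_f * d / (2 * tau_i) = 3862 * 13.3 / (2 * 76) = 337.9 um

337.9 um


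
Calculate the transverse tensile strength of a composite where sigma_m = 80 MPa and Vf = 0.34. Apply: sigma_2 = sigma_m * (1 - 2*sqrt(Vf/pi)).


factor = 1 - 2*sqrt(0.34/pi) = 0.342
sigma_2 = 80 * 0.342 = 27.36 MPa

27.36 MPa


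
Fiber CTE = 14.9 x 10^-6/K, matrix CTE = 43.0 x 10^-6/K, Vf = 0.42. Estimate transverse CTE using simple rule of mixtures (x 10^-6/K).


alpha_2 = alpha_f*Vf + alpha_m*(1-Vf) = 14.9*0.42 + 43.0*0.58 = 31.2 x 10^-6/K

31.2 x 10^-6/K


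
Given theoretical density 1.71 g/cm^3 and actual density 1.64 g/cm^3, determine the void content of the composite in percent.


Void% = (rho_theo - rho_actual)/rho_theo * 100 = (1.71 - 1.64)/1.71 * 100 = 4.09%

4.09%


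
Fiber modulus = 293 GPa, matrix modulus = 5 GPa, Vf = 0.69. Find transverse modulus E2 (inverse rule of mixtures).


1/E2 = Vf/Ef + (1-Vf)/Em = 0.69/293 + 0.31/5
E2 = 15.54 GPa

15.54 GPa


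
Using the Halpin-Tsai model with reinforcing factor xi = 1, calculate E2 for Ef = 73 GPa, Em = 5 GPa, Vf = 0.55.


eta = (Ef/Em - 1)/(Ef/Em + xi) = (14.6 - 1)/(14.6 + 1) = 0.8718
E2 = Em*(1+xi*eta*Vf)/(1-eta*Vf) = 14.21 GPa

14.21 GPa


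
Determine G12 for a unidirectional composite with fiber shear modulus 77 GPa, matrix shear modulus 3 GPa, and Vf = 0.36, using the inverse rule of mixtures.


1/G12 = Vf/Gf + (1-Vf)/Gm = 0.36/77 + 0.64/3
G12 = 4.59 GPa

4.59 GPa


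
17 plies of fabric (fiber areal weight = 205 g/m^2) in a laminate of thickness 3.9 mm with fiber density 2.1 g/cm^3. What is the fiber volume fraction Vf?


Vf = n * FAW / (rho_f * h * 1000) = 17 * 205 / (2.1 * 3.9 * 1000) = 0.4255

0.4255


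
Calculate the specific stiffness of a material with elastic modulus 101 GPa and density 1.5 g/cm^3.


Specific stiffness = E/rho = 101/1.5 = 67.3 GPa/(g/cm^3)

67.3 GPa/(g/cm^3)


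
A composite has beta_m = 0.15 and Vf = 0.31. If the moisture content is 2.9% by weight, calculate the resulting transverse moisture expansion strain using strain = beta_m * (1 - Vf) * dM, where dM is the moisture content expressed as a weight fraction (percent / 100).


dM = 2.9/100 = 0.029
strain = beta_m * (1-Vf) * dM = 0.15 * 0.69 * 0.029 = 0.0030015

0.0030015


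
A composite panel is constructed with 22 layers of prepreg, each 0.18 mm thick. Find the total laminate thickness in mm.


h = n * t_ply = 22 * 0.18 = 3.96 mm

3.96 mm


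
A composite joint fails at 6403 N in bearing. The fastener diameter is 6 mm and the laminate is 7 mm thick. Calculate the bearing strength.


sigma_br = F/(d*h) = 6403/(6*7) = 152.5 MPa

152.5 MPa


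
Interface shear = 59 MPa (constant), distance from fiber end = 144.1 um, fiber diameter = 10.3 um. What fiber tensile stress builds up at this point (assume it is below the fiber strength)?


Force balance: sigma_f * (pi*d^2/4) = tau * (pi*d) * x  ->  sigma_f = 4 * tau * x / d
sigma_f = 4 * 59 * 144.1 / 10.3 = 3301.7 MPa

3301.7 MPa


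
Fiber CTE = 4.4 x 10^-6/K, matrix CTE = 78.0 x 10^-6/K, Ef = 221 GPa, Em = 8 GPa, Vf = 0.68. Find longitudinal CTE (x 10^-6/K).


E1 = Ef*Vf + Em*(1-Vf) = 152.84
alpha_1 = (alpha_f*Ef*Vf + alpha_m*Em*(1-Vf))/E1 = 5.63 x 10^-6/K

5.63 x 10^-6/K


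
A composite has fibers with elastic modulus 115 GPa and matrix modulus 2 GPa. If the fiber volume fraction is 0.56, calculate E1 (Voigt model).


E1 = Ef*Vf + Em*(1-Vf) = 115*0.56 + 2*0.44 = 65.28 GPa

65.28 GPa


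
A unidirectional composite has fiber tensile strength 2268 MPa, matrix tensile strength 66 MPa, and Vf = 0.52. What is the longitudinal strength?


sigma_1 = sigma_f*Vf + sigma_m*(1-Vf) = 2268*0.52 + 66*0.48 = 1211.0 MPa

1211.0 MPa


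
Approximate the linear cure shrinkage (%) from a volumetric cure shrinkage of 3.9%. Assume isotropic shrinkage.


Linear shrinkage ≈ vol_shrink/3 = 3.9/3 = 1.3%

1.3%


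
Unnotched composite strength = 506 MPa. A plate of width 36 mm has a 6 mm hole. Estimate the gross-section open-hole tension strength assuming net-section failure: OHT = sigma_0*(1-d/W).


OHT = sigma_0*(1-d/W) = 506*(1-6/36) = 421.7 MPa

421.7 MPa


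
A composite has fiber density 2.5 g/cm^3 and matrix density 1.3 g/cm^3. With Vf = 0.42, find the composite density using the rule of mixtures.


rho_c = rho_f*Vf + rho_m*(1-Vf) = 2.5*0.42 + 1.3*0.58 = 1.804 g/cm^3

1.804 g/cm^3


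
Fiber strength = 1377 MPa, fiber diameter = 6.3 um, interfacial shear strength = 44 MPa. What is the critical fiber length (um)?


Lc = sigma_f * d / (2 * tau_i) = 1377 * 6.3 / (2 * 44) = 98.6 um

98.6 um


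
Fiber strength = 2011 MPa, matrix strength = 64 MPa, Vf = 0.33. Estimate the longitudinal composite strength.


sigma_1 = sigma_f*Vf + sigma_m*(1-Vf) = 2011*0.33 + 64*0.67 = 706.5 MPa

706.5 MPa


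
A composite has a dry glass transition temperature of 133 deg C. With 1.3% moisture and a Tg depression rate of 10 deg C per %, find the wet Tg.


Tg_wet = Tg_dry - k*moisture = 133 - 10*1.3 = 120.0 deg C

120.0 deg C


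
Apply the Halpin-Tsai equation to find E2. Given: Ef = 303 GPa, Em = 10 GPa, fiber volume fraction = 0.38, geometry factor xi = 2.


eta = (Ef/Em - 1)/(Ef/Em + xi) = (30.3 - 1)/(30.3 + 2) = 0.9071
E2 = Em*(1+xi*eta*Vf)/(1-eta*Vf) = 25.78 GPa

25.78 GPa


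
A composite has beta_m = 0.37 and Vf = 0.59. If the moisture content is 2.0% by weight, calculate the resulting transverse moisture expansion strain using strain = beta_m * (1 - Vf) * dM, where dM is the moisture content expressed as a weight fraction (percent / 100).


dM = 2.0/100 = 0.02
strain = beta_m * (1-Vf) * dM = 0.37 * 0.41 * 0.02 = 0.003034

0.003034


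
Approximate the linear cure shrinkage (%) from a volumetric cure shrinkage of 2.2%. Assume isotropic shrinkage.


Linear shrinkage ≈ vol_shrink/3 = 2.2/3 = 0.733%

0.733%


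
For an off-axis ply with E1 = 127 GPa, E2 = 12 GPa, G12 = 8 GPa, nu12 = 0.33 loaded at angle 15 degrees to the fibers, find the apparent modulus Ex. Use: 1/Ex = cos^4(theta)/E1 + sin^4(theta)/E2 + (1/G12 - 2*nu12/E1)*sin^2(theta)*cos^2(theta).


cos^4(15) = 0.870513, sin^4(15) = 0.004487, sin^2(15)*cos^2(15) = 0.0625
1/G12 - 2*nu12/E1 = 1/8 - 2*0.33/127 = 0.119803 GPa^-1
1/Ex = 0.870513/127 + 0.004487/12 + 0.119803*0.0625 = 0.0147161 GPa^-1
Ex = 67.95 GPa

67.95 GPa


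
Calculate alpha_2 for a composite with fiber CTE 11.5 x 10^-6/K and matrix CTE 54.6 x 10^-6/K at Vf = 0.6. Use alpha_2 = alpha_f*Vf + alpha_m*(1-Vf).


alpha_2 = alpha_f*Vf + alpha_m*(1-Vf) = 11.5*0.6 + 54.6*0.4 = 28.7 x 10^-6/K

28.7 x 10^-6/K


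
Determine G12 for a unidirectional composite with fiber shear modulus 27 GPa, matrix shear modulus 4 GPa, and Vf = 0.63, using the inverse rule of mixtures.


1/G12 = Vf/Gf + (1-Vf)/Gm = 0.63/27 + 0.37/4
G12 = 8.63 GPa

8.63 GPa


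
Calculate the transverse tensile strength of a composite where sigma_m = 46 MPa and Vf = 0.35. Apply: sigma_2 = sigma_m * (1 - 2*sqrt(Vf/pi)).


factor = 1 - 2*sqrt(0.35/pi) = 0.3324
sigma_2 = 46 * 0.3324 = 15.29 MPa

15.29 MPa


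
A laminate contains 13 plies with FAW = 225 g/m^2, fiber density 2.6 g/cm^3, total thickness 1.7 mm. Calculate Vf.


Vf = n * FAW / (rho_f * h * 1000) = 13 * 225 / (2.6 * 1.7 * 1000) = 0.6618

0.6618


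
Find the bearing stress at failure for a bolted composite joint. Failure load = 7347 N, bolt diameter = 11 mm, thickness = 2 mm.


sigma_br = F/(d*h) = 7347/(11*2) = 334.0 MPa

334.0 MPa


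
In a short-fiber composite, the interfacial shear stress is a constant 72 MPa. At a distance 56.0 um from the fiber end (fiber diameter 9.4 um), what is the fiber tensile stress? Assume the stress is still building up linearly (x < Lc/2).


Force balance: sigma_f * (pi*d^2/4) = tau * (pi*d) * x  ->  sigma_f = 4 * tau * x / d
sigma_f = 4 * 72 * 56.0 / 9.4 = 1715.7 MPa

1715.7 MPa


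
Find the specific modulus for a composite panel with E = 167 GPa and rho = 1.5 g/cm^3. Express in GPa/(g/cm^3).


Specific stiffness = E/rho = 167/1.5 = 111.3 GPa/(g/cm^3)

111.3 GPa/(g/cm^3)


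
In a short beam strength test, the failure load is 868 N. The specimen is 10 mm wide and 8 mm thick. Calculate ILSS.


ILSS = 3F/(4bh) = 3*868/(4*10*8) = 8.14 MPa

8.14 MPa


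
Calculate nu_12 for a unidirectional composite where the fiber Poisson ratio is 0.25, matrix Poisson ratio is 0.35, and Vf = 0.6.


nu_12 = nu_f*Vf + nu_m*(1-Vf) = 0.25*0.6 + 0.35*0.4 = 0.29

0.29


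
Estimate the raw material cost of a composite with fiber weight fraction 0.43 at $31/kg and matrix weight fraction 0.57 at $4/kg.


Cost = cost_f*Wf + cost_m*Wm = 31*0.43 + 4*0.57 = $15.61/kg

$15.61/kg


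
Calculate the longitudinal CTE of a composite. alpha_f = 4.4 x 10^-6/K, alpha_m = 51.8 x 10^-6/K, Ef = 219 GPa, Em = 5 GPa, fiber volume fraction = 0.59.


E1 = Ef*Vf + Em*(1-Vf) = 131.26
alpha_1 = (alpha_f*Ef*Vf + alpha_m*Em*(1-Vf))/E1 = 5.14 x 10^-6/K

5.14 x 10^-6/K


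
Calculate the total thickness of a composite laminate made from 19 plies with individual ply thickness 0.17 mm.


h = n * t_ply = 19 * 0.17 = 3.23 mm

3.23 mm


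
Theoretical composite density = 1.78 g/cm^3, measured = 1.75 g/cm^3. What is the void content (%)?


Void% = (rho_theo - rho_actual)/rho_theo * 100 = (1.78 - 1.75)/1.78 * 100 = 1.69%

1.69%


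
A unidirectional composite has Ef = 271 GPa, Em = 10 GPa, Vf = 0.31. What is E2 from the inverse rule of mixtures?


1/E2 = Vf/Ef + (1-Vf)/Em = 0.31/271 + 0.69/10
E2 = 14.26 GPa

14.26 GPa


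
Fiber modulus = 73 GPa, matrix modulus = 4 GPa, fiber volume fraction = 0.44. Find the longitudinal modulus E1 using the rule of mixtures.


E1 = Ef*Vf + Em*(1-Vf) = 73*0.44 + 4*0.56 = 34.36 GPa

34.36 GPa


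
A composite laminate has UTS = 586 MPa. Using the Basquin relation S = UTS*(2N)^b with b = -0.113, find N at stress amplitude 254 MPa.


N = 0.5 * (S/UTS)^(1/b) = 0.5 * (254/586)^(1/-0.113) = 816.4411 cycles

816.4411 cycles


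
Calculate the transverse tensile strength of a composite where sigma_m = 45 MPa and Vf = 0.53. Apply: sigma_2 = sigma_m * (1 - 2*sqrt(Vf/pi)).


factor = 1 - 2*sqrt(0.53/pi) = 0.1785
sigma_2 = 45 * 0.1785 = 8.03 MPa

8.03 MPa


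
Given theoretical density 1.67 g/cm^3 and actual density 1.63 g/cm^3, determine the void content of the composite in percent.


Void% = (rho_theo - rho_actual)/rho_theo * 100 = (1.67 - 1.63)/1.67 * 100 = 2.4%

2.4%


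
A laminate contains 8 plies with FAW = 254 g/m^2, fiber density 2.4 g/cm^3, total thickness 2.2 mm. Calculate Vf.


Vf = n * FAW / (rho_f * h * 1000) = 8 * 254 / (2.4 * 2.2 * 1000) = 0.3848

0.3848


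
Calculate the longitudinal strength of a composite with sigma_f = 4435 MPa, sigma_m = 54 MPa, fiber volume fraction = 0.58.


sigma_1 = sigma_f*Vf + sigma_m*(1-Vf) = 4435*0.58 + 54*0.42 = 2595.0 MPa

2595.0 MPa


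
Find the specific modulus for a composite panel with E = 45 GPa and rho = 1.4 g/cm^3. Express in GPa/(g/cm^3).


Specific stiffness = E/rho = 45/1.4 = 32.1 GPa/(g/cm^3)

32.1 GPa/(g/cm^3)


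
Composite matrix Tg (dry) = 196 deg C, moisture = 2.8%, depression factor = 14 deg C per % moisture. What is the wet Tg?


Tg_wet = Tg_dry - k*moisture = 196 - 14*2.8 = 156.8 deg C

156.8 deg C


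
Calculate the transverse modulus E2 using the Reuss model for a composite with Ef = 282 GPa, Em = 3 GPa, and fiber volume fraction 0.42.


1/E2 = Vf/Ef + (1-Vf)/Em = 0.42/282 + 0.58/3
E2 = 5.13 GPa

5.13 GPa


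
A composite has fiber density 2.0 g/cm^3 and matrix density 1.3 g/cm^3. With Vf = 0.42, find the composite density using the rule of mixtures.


rho_c = rho_f*Vf + rho_m*(1-Vf) = 2.0*0.42 + 1.3*0.58 = 1.594 g/cm^3

1.594 g/cm^3


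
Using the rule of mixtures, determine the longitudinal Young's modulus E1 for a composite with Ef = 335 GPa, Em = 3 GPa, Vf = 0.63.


E1 = Ef*Vf + Em*(1-Vf) = 335*0.63 + 3*0.37 = 212.16 GPa

212.16 GPa


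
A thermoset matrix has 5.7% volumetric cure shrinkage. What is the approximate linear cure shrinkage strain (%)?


Linear shrinkage ≈ vol_shrink/3 = 5.7/3 = 1.9%

1.9%


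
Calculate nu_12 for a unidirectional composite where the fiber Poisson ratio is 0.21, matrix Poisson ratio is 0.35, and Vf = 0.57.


nu_12 = nu_f*Vf + nu_m*(1-Vf) = 0.21*0.57 + 0.35*0.43 = 0.2702

0.2702


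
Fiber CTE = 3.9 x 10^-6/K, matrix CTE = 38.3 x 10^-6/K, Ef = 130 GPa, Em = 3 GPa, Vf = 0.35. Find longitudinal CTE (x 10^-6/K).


E1 = Ef*Vf + Em*(1-Vf) = 47.45
alpha_1 = (alpha_f*Ef*Vf + alpha_m*Em*(1-Vf))/E1 = 5.31 x 10^-6/K

5.31 x 10^-6/K


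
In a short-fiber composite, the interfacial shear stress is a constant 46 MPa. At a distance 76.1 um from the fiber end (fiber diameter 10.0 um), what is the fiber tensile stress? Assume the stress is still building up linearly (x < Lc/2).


Force balance: sigma_f * (pi*d^2/4) = tau * (pi*d) * x  ->  sigma_f = 4 * tau * x / d
sigma_f = 4 * 46 * 76.1 / 10.0 = 1400.2 MPa

1400.2 MPa


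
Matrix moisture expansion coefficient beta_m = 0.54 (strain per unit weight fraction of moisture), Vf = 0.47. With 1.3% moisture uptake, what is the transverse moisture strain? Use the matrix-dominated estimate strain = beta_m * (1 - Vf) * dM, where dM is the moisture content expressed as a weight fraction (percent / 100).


dM = 1.3/100 = 0.013
strain = beta_m * (1-Vf) * dM = 0.54 * 0.53 * 0.013 = 0.0037206

0.0037206


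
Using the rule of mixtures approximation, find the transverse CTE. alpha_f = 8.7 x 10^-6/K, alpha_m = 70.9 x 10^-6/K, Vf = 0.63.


alpha_2 = alpha_f*Vf + alpha_m*(1-Vf) = 8.7*0.63 + 70.9*0.37 = 31.7 x 10^-6/K

31.7 x 10^-6/K


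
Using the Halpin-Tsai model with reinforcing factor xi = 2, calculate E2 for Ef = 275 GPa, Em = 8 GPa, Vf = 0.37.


eta = (Ef/Em - 1)/(Ef/Em + xi) = (34.375 - 1)/(34.375 + 2) = 0.9175
E2 = Em*(1+xi*eta*Vf)/(1-eta*Vf) = 20.34 GPa

20.34 GPa


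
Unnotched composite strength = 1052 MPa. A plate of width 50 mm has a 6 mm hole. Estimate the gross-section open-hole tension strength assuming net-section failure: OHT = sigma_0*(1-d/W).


OHT = sigma_0*(1-d/W) = 1052*(1-6/50) = 925.8 MPa

925.8 MPa


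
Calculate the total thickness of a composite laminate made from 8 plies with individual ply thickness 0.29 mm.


h = n * t_ply = 8 * 0.29 = 2.32 mm

2.32 mm


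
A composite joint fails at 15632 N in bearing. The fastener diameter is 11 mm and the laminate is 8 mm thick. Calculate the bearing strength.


sigma_br = F/(d*h) = 15632/(11*8) = 177.6 MPa

177.6 MPa


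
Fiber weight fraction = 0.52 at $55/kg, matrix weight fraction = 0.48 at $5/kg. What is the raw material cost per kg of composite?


Cost = cost_f*Wf + cost_m*Wm = 55*0.52 + 5*0.48 = $31.0/kg

$31.0/kg


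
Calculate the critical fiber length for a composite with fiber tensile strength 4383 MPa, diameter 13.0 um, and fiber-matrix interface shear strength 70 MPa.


Lc = sigma_f * d / (2 * tau_i) = 4383 * 13.0 / (2 * 70) = 407.0 um

407.0 um


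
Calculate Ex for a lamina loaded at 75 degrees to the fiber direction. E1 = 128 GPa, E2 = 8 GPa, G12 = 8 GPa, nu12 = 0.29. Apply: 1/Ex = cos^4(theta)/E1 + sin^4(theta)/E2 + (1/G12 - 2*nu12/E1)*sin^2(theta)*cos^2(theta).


cos^4(75) = 0.004487, sin^4(75) = 0.870513, sin^2(75)*cos^2(75) = 0.0625
1/G12 - 2*nu12/E1 = 1/8 - 2*0.29/128 = 0.120469 GPa^-1
1/Ex = 0.004487/128 + 0.870513/8 + 0.120469*0.0625 = 0.1163784 GPa^-1
Ex = 8.59 GPa

8.59 GPa


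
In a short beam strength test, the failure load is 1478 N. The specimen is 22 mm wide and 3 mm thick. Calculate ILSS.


ILSS = 3F/(4bh) = 3*1478/(4*22*3) = 16.8 MPa

16.8 MPa


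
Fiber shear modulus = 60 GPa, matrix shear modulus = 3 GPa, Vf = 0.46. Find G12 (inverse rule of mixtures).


1/G12 = Vf/Gf + (1-Vf)/Gm = 0.46/60 + 0.54/3
G12 = 5.33 GPa

5.33 GPa


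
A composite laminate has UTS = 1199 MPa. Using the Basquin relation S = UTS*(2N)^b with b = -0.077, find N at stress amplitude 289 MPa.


N = 0.5 * (S/UTS)^(1/b) = 0.5 * (289/1199)^(1/-0.077) = 5.2957e+07 cycles

5.2957e+07 cycles


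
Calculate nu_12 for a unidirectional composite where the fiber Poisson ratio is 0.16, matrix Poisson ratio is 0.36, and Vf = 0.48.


nu_12 = nu_f*Vf + nu_m*(1-Vf) = 0.16*0.48 + 0.36*0.52 = 0.264

0.264


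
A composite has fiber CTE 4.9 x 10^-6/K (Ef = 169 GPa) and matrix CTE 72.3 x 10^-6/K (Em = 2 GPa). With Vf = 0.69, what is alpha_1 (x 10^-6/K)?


E1 = Ef*Vf + Em*(1-Vf) = 117.23
alpha_1 = (alpha_f*Ef*Vf + alpha_m*Em*(1-Vf))/E1 = 5.26 x 10^-6/K

5.26 x 10^-6/K


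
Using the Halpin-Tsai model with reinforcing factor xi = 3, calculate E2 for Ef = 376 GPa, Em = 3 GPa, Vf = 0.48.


eta = (Ef/Em - 1)/(Ef/Em + xi) = (125.3333 - 1)/(125.3333 + 3) = 0.9688
E2 = Em*(1+xi*eta*Vf)/(1-eta*Vf) = 13.43 GPa

13.43 GPa


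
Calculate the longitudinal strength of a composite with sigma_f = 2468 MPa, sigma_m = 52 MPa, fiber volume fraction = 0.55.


sigma_1 = sigma_f*Vf + sigma_m*(1-Vf) = 2468*0.55 + 52*0.45 = 1380.8 MPa

1380.8 MPa


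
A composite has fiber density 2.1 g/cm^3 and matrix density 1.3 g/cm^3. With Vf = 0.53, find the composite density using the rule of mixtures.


rho_c = rho_f*Vf + rho_m*(1-Vf) = 2.1*0.53 + 1.3*0.47 = 1.724 g/cm^3

1.724 g/cm^3


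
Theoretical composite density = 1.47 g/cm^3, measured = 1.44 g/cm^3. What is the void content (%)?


Void% = (rho_theo - rho_actual)/rho_theo * 100 = (1.47 - 1.44)/1.47 * 100 = 2.04%

2.04%


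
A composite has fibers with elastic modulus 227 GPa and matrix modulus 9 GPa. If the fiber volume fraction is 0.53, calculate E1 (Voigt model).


E1 = Ef*Vf + Em*(1-Vf) = 227*0.53 + 9*0.47 = 124.54 GPa

124.54 GPa


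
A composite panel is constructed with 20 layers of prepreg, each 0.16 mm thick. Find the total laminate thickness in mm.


h = n * t_ply = 20 * 0.16 = 3.2 mm

3.2 mm


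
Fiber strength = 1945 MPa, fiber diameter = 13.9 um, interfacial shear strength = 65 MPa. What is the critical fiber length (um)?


Lc = sigma_f * d / (2 * tau_i) = 1945 * 13.9 / (2 * 65) = 208.0 um

208.0 um


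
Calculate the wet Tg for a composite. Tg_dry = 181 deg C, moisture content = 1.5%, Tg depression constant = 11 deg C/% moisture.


Tg_wet = Tg_dry - k*moisture = 181 - 11*1.5 = 164.5 deg C

164.5 deg C


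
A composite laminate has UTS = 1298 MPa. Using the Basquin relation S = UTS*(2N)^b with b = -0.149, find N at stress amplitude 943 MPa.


N = 0.5 * (S/UTS)^(1/b) = 0.5 * (943/1298)^(1/-0.149) = 4.2684 cycles

4.2684 cycles


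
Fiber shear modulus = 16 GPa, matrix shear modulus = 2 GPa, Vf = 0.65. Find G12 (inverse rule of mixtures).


1/G12 = Vf/Gf + (1-Vf)/Gm = 0.65/16 + 0.35/2
G12 = 4.64 GPa

4.64 GPa


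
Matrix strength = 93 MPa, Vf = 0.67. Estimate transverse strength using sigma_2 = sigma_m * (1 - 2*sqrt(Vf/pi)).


factor = 1 - 2*sqrt(0.67/pi) = 0.0764
sigma_2 = 93 * 0.0764 = 7.1 MPa

7.1 MPa


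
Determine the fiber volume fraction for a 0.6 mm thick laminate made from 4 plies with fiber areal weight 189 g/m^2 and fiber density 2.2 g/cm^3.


Vf = n * FAW / (rho_f * h * 1000) = 4 * 189 / (2.2 * 0.6 * 1000) = 0.5727

0.5727


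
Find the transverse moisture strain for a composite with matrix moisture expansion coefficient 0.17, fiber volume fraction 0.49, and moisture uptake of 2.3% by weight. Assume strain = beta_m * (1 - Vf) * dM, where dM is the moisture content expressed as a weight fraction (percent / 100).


dM = 2.3/100 = 0.023
strain = beta_m * (1-Vf) * dM = 0.17 * 0.51 * 0.023 = 0.0019941

0.0019941
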